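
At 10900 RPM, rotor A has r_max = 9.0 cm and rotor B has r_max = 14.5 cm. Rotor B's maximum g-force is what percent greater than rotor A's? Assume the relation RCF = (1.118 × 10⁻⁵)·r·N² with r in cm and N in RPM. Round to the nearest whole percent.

61%

At equal RPM, RCF scales linearly with r: ratio = 14.5 / 9.0 = 1.6111.
So rotor B delivers 61.1% more g-force.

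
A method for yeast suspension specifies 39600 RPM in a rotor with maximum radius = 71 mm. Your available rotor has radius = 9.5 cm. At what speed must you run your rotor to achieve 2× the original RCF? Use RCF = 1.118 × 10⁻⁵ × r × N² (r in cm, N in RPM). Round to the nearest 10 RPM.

48410 RPM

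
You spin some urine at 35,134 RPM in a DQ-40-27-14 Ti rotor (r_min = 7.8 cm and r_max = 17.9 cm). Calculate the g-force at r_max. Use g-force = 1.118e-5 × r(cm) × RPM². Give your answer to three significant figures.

≈ 247000 g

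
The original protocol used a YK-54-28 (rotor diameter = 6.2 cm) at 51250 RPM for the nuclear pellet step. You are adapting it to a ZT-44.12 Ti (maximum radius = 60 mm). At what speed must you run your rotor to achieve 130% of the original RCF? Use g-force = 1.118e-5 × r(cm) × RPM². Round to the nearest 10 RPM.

Original rotor: r = 6.2 / 2 = 3.1 cm
RCF_original = 1.118 × 10⁻⁵ × 3.1 × (51250)² = 1.118 × 10⁻⁵ × 3.1 × 2,626,562,500 ≈ 91,031.4 × g
Target RCF = 1.3 × 91,031.4 ≈ 118,340.8 × g
Your rotor: r = 60 mm = 6.0 cm
118,340.8 = 1.118 × 10⁻⁵ × 6 × N²
N² = 118,340.8 / (6.708 × 10⁻⁵) = 1,764,174,120
N ≈ √1,764,174,120 ≈ 42,002.1

≈ 42000 RPM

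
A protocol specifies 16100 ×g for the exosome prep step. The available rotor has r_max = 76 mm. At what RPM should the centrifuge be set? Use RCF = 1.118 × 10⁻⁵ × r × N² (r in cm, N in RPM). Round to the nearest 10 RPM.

13770 RPM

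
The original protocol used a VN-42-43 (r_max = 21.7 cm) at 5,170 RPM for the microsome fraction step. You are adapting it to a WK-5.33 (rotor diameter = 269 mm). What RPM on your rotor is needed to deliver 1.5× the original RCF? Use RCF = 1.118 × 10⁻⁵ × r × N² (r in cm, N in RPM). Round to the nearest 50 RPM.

8050 RPM

RCF = 1.118 × 10⁻⁵ × r × N²
RCF_original = 1.118 × 10⁻⁵ × 21.7 × (5170)² = 1.118 × 10⁻⁵ × 21.7 × 26,728,900 ≈ 6,484.6 × g
Target RCF = 1.5 × 6,484.6 ≈ 9,726.9 × g
Your rotor: r = 269 mm / 2 = 134.5 mm = 13.45 cm
9,726.9 = 1.118 × 10⁻⁵ × 13.45 × N²
N² = 9,726.9 / (15.0371 × 10⁻⁵) = 64,686,010
N ≈ √64,686,010 ≈ 8,042.8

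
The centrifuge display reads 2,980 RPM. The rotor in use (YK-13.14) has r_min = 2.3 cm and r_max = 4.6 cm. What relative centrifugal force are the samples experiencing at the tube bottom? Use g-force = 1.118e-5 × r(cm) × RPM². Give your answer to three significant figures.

≈ 457 ×g

Use r_max = 4.6 cm.
RCF = 1.118 × 10⁻⁵ × 4.6 × (2980)² = 1.118 × 10⁻⁵ × 4.6 × 8,880,400 ≈ 456.7 × g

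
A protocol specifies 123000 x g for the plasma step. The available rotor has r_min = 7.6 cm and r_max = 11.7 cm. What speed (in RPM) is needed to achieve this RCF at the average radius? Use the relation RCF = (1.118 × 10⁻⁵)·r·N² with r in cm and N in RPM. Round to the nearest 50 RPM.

r_avg = (7.6 + 11.7) / 2 = 9.65 cm
RCF = 1.118 × 10⁻⁵ × r × N²
123,000 = 1.118 × 10⁻⁵ × 9.65 × N²
N² = 123,000 / (10.7887 × 10⁻⁵) = 1,140,081,752
N ≈ √1,140,081,752 ≈ 33,765.1

≈ 33750 RPM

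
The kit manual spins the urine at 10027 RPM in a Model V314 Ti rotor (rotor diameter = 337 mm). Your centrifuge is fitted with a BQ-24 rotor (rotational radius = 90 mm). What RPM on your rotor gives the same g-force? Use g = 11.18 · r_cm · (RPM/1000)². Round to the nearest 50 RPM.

≈ 13700 RPM

Original rotor: r = 337 mm / 2 = 168.5 mm = 16.85 cm
RCF_original = 11.18 × 16.85 × (10.027)² = 11.18 × 16.85 × 100.540729 ≈ 18,940.2 × g
Your rotor: r = 90 mm = 9.0 cm
18,940.2 = 11.18 × 9 × (N/1000)²
(N/1000)² = 18,940.2 / 100.62 = 188.2349
N = 1000 × √188.2349 ≈ 13,719.9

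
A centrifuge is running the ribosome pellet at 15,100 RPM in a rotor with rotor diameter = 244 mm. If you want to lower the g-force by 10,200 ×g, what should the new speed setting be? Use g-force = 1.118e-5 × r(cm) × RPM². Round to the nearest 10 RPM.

12380 RPM

r = 244 mm / 2 = 122 mm = 12.2 cm
Current RCF = 1.118 × 10⁻⁵ × 12.2 × (15100)² = 1.118 × 10⁻⁵ × 12.2 × 228,010,000 ≈ 31,099.7 × g
Target RCF = 31,099.7 − 10,200 = 20,899.7 × g
N² = 20,899.7 / (13.6396 × 10⁻⁵) = 153,228,101
N ≈ √153,228,101 ≈ 12,378.5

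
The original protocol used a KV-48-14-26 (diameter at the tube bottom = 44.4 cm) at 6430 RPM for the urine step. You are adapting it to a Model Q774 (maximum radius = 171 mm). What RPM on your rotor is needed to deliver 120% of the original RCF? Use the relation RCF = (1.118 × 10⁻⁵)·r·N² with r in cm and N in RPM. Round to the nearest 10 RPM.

Original rotor: r = 44.4 / 2 = 22.2 cm
RCF = 1.118 × 10⁻⁵ × r × N²
RCF_original = 1.118 × 10⁻⁵ × 22.2 × (6430)² = 1.118 × 10⁻⁵ × 22.2 × 41,344,900 ≈ 10,261.6 × g
Target RCF = 1.2 × 10,261.6 ≈ 12,313.9 × g
Your rotor: r = 171 mm = 17.1 cm
12,313.9 = 1.118 × 10⁻⁵ × 17.1 × N²
N² = 12,313.9 / (19.1178 × 10⁻⁵) = 64,410,654
N ≈ √64,410,654 ≈ 8,025.6

≈ 8030 RPM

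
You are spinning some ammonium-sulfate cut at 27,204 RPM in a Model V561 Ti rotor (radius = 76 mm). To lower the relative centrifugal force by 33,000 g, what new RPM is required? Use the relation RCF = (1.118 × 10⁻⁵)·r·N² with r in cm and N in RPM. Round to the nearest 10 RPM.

r = 76 mm = 7.6 cm
Current RCF = 1.118 × 10⁻⁵ × 7.6 × (27204)² = 1.118 × 10⁻⁵ × 7.6 × 740,057,616 ≈ 62,881.2 × g
Target RCF = 62,881.2 − 33,000 = 29,881.2 × g
N² = 29,881.2 / (8.4968 × 10⁻⁵) = 351,675,925
N ≈ √351,675,925 ≈ 18,753.0

N₂ ≈ 18750 RPM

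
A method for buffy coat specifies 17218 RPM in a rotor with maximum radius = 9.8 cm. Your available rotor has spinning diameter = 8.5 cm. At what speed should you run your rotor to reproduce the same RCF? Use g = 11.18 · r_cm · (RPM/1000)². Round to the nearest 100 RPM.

≈ 26100 RPM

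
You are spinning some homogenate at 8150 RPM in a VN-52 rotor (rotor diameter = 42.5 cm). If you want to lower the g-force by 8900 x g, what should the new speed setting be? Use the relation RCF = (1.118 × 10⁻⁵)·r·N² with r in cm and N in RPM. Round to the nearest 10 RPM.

r = 42.5 / 2 = 21.25 cm
Current RCF = 1.118 × 10⁻⁵ × 21.25 × (8150)² = 1.118 × 10⁻⁵ × 21.25 × 66,422,500 ≈ 15,780.3 × g
Target RCF = 15,780.3 − 8,900 = 6,880.3 × g
N² = 6,880.3 / (23.7575 × 10⁻⁵) = 28,960,539
N ≈ √28,960,539 ≈ 5,381.5

N₂ ≈ 5380 RPM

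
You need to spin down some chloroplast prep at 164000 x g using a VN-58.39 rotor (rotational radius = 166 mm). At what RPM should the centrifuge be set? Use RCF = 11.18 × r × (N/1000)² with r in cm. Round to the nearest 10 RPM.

r = 166 mm = 16.6 cm
164,000 = 11.18 × 16.6 × (N/1000)²
(N/1000)² = 164,000 / 185.588 = 883.6778
N = 1000 × √883.6778 ≈ 29,726.7

N ≈ 29730 RPM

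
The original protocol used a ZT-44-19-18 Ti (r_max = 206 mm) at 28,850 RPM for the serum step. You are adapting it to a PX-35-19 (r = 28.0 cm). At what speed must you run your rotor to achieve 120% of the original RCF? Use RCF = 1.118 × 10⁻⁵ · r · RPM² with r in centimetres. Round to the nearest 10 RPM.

27110 RPM

Original rotor: r = 206 mm = 20.6 cm
RCF = 1.118 × 10⁻⁵ × r × N²
RCF_original = 1.118 × 10⁻⁵ × 20.6 × (28850)² = 1.118 × 10⁻⁵ × 20.6 × 832,322,500 ≈ 191,690.5 × g
Target RCF = 1.2 × 191,690.5 ≈ 230,028.6 × g
230,028.6 = 1.118 × 10⁻⁵ × 28 × N²
N² = 230,028.6 / (31.304 × 10⁻⁵) = 734,821,748
N ≈ √734,821,748 ≈ 27,107.6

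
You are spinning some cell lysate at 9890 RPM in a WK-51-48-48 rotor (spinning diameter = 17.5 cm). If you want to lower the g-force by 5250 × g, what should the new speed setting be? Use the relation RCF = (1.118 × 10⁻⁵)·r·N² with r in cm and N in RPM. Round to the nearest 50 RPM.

6650 RPM

r = 17.5 / 2 = 8.75 cm
Current RCF = 1.118 × 10⁻⁵ × 8.75 × (9890)² = 1.118 × 10⁻⁵ × 8.75 × 97,812,100 ≈ 9,568.5 × g
Target RCF = 9,568.5 − 5,250 = 4,318.5 × g
N² = 4,318.5 / (9.7825 × 10⁻⁵) = 44,145,157
N ≈ √44,145,157 ≈ 6,644.2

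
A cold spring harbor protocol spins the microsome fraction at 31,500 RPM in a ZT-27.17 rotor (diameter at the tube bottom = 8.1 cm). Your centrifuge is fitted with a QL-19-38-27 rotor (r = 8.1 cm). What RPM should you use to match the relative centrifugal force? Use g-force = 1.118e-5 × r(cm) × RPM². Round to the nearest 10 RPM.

22270 RPM

Original rotor: r = 8.1 / 2 = 4.05 cm
RCF_original = 1.118 × 10⁻⁵ × 4.05 × (31500)² = 1.118 × 10⁻⁵ × 4.05 × 992,250,000 ≈ 44,928.1 × g
44,928.1 = 1.118 × 10⁻⁵ × 8.1 × N²
N² = 44,928.1 / (9.0558 × 10⁻⁵) = 496,125,135
N ≈ √496,125,135 ≈ 22,273.9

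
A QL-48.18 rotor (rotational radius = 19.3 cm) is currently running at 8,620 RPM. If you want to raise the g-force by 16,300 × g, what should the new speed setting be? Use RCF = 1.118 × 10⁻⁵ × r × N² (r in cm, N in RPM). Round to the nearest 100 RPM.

Current RCF = 1.118 × 10⁻⁵ × 19.3 × (8620)² = 1.118 × 10⁻⁵ × 19.3 × 74,304,400 ≈ 16,033 × g
Target RCF = 16,033 + 16,300 = 32,333 × g
N² = 32,333 / (21.5774 × 10⁻⁵) = 149,846,599
N ≈ √149,846,599 ≈ 12,241.2

12200 RPM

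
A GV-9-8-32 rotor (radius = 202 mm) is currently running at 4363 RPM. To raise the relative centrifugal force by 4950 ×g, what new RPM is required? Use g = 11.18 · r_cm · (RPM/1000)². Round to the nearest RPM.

6400 RPM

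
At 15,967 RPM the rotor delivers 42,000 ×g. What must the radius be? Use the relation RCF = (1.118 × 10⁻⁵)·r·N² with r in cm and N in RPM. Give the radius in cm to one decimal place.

r ≈ 14.7 cm

RCF = 1.118 × 10⁻⁵ × r × N²
42000 = 1.118 × 10⁻⁵ × r × (15967)²
r = 42000 / (1.118 × 10⁻⁵ × 254,945,089) = 42000 / 2850.286 ≈ 14.735 cm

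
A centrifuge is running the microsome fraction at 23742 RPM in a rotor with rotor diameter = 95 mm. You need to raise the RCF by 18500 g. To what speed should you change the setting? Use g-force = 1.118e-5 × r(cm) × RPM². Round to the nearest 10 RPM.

r = 95 mm / 2 = 47.5 mm = 4.75 cm
Current RCF = 1.118 × 10⁻⁵ × 4.75 × (23742)² = 1.118 × 10⁻⁵ × 4.75 × 563,682,564 ≈ 29,934.4 × g
Target RCF = 29,934.4 + 18,500 = 48,434.4 × g
N² = 48,434.4 / (5.3105 × 10⁻⁵) = 912,049,713
N ≈ √912,049,713 ≈ 30,200.2

N₂ ≈ 30200 RPM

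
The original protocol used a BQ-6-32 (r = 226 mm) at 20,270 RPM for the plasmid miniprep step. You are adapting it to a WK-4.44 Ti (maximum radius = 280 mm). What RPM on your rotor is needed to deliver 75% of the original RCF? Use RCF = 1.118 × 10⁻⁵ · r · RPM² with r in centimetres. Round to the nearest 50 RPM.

≈ 15750 RPM

Original rotor: r = 226 mm = 22.6 cm
RCF_original = 1.118 × 10⁻⁵ × 22.6 × (20270)² = 1.118 × 10⁻⁵ × 22.6 × 410,872,900 ≈ 103,814.4 × g
Target RCF = 0.75 × 103,814.4 ≈ 77,860.8 × g
Your rotor: r = 280 mm = 28.0 cm
77,860.8 = 1.118 × 10⁻⁵ × 28 × N²
N² = 77,860.8 / (31.304 × 10⁻⁵) = 248,724,764
N ≈ √248,724,764 ≈ 15,771.0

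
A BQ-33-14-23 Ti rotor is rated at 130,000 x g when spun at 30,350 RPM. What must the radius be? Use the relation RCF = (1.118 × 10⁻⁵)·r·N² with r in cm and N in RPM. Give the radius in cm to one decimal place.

130000 = 1.118 × 10⁻⁵ × r × (30350)²
r = 130000 / (1.118 × 10⁻⁵ × 921,122,500) = 130000 / 10298.15 ≈ 12.624 cm

r ≈ 12.6 cm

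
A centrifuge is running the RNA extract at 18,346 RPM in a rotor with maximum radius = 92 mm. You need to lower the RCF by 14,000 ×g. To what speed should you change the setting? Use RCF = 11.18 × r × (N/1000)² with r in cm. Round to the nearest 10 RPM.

r = 92 mm = 9.2 cm
Current RCF = 11.18 × 9.2 × (18.346)² = 11.18 × 9.2 × 336.575716 ≈ 34,618.8 × g
Target RCF = 34,618.8 − 14,000 = 20,618.8 × g
(N/1000)² = 20,618.8 / 102.856 = 200.4628
N = 1000 × √200.4628 ≈ 14,158.5

≈ 14160 RPM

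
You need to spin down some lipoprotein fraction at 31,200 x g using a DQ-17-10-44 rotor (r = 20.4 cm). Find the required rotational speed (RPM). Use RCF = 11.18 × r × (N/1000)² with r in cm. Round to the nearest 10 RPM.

11700 RPM

31,200 = 11.18 × 20.4 × (N/1000)²
(N/1000)² = 31,200 / 228.072 = 136.7989
N = 1000 × √136.7989 ≈ 11,696.1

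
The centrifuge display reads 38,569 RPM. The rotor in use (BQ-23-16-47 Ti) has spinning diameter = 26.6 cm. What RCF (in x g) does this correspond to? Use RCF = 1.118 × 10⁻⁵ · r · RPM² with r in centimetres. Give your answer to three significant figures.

r = 26.6 / 2 = 13.3 cm
RCF = 1.118 × 10⁻⁵ × 13.3 × (38569)² = 1.118 × 10⁻⁵ × 13.3 × 1,487,567,761 ≈ 221,192.4 × g

≈ 221000 x g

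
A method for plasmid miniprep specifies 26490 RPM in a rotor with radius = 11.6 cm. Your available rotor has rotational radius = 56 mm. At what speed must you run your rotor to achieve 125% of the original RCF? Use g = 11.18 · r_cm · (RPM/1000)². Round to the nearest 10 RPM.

42630 RPM

RCF_original = 11.18 × 11.6 × (26.49)² = 11.18 × 11.6 × 701.7201 ≈ 91,004.7 × g
Target RCF = 1.25 × 91,004.7 ≈ 113,755.9 × g
Your rotor: r = 56 mm = 5.6 cm
113,755.9 = 11.18 × 5.6 × (N/1000)²
(N/1000)² = 113,755.9 / 62.608 = 1816.955
N = 1000 × √1816.955 ≈ 42,625.8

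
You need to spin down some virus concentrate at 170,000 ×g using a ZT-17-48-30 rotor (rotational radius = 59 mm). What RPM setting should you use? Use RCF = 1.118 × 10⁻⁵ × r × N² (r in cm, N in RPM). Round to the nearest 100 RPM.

r = 59 mm = 5.9 cm
170,000 = 1.118 × 10⁻⁵ × 5.9 × N²
N² = 170,000 / (6.5962 × 10⁻⁵) = 2,577,241,442
N ≈ √2,577,241,442 ≈ 50,766.5

≈ 50800 RPM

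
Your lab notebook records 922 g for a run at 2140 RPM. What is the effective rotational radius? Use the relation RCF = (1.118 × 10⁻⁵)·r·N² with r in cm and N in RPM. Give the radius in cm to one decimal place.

RCF = 1.118 × 10⁻⁵ × r × N²
922 = 1.118 × 10⁻⁵ × r × (2140)²
r = 922 / (1.118 × 10⁻⁵ × 4,579,600) = 922 / 51.19993 ≈ 18.008 cm

r ≈ 18.0 cm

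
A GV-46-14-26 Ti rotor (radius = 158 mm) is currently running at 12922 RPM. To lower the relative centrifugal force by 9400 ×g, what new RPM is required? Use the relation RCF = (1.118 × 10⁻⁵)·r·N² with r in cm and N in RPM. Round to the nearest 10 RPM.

r = 158 mm = 15.8 cm
Current RCF = 1.118 × 10⁻⁵ × 15.8 × (12922)² = 1.118 × 10⁻⁵ × 15.8 × 166,978,084 ≈ 29,495.7 × g
Target RCF = 29,495.7 − 9,400 = 20,095.7 × g
N² = 20,095.7 / (17.6644 × 10⁻⁵) = 113,763,841
N ≈ √113,763,841 ≈ 10,666.0

N₂ ≈ 10670 RPM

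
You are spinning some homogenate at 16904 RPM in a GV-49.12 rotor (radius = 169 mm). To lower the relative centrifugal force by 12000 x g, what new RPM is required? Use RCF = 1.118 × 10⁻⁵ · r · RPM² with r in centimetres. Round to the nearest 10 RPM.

N₂ ≈ 14910 RPM

r = 169 mm = 16.9 cm
Current RCF = 1.118 × 10⁻⁵ × 16.9 × (16904)² = 1.118 × 10⁻⁵ × 16.9 × 285,745,216 ≈ 53,989.3 × g
Target RCF = 53,989.3 − 12,000 = 41,989.3 × g
N² = 41,989.3 / (18.8942 × 10⁻⁵) = 222,233,807
N ≈ √222,233,807 ≈ 14,907.5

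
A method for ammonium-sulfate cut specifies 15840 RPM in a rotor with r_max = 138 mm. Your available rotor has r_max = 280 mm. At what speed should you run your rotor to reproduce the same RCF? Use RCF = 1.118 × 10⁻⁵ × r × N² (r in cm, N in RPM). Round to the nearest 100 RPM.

Original rotor: r = 138 mm = 13.8 cm
RCF = 1.118 × 10⁻⁵ × r × N²
RCF_original = 1.118 × 10⁻⁵ × 13.8 × (15840)² = 1.118 × 10⁻⁵ × 13.8 × 250,905,600 ≈ 38,710.7 × g
Your rotor: r = 280 mm = 28.0 cm
38,710.7 = 1.118 × 10⁻⁵ × 28 × N²
N² = 38,710.7 / (31.304 × 10⁻⁵) = 123,660,555
N ≈ √123,660,555 ≈ 11,120.3

11100 RPM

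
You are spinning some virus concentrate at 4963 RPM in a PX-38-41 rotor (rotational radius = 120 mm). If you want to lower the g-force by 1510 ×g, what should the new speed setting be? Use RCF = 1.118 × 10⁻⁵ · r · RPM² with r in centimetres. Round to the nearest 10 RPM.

r = 120 mm = 12.0 cm
Current RCF = 1.118 × 10⁻⁵ × 12 × (4963)² = 1.118 × 10⁻⁵ × 12 × 24,631,369 ≈ 3,304.5 × g
Target RCF = 3,304.5 − 1,510 = 1,794.5 × g
N² = 1,794.5 / (13.416 × 10⁻⁵) = 13,375,820
N ≈ √13,375,820 ≈ 3,657.3

3660 RPM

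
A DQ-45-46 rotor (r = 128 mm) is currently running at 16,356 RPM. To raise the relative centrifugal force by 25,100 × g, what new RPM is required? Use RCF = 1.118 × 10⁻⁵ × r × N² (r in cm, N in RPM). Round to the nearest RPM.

N₂ ≈ 21046 RPM

r = 128 mm = 12.8 cm
Current RCF = 1.118 × 10⁻⁵ × 12.8 × (16356)² = 1.118 × 10⁻⁵ × 12.8 × 267,518,736 ≈ 38,283 × g
Target RCF = 38,283 + 25,100 = 63,383 × g
N² = 63,383 / (14.3104 × 10⁻⁵) = 442,915,642
N ≈ √442,915,642 ≈ 21,045.6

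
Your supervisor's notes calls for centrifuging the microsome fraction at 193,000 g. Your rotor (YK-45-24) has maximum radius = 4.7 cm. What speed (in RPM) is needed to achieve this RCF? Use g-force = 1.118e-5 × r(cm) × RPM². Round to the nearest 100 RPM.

N ≈ 60600 RPM

193,000 = 1.118 × 10⁻⁵ × 4.7 × N²
N² = 193,000 / (5.2546 × 10⁻⁵) = 3,672,972,253
N ≈ √3,672,972,253 ≈ 60,605.1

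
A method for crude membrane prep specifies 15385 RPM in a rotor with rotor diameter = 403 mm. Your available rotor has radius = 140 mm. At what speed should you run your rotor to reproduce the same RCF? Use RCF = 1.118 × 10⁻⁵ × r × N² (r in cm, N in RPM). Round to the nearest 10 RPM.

Original rotor: r = 403 mm / 2 = 201.5 mm = 20.15 cm
RCF_original = 1.118 × 10⁻⁵ × 20.15 × (15385)² = 1.118 × 10⁻⁵ × 20.15 × 236,698,225 ≈ 53,322.7 × g
Your rotor: r = 140 mm = 14.0 cm
53,322.7 = 1.118 × 10⁻⁵ × 14 × N²
N² = 53,322.7 / (15.652 × 10⁻⁵) = 340,676,591
N ≈ √340,676,591 ≈ 18,457.4

≈ 18460 RPM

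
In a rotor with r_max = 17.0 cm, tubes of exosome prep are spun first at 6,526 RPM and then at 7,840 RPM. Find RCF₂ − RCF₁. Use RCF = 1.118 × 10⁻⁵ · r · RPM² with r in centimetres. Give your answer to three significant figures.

3590 ×g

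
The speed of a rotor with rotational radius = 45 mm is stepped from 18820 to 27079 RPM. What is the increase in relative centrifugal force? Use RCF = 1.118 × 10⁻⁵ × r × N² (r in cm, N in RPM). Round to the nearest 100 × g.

r = 45 mm = 4.5 cm
RCF₁ = 1.118 × 10⁻⁵ × 4.5 × (18820)² = 1.118 × 10⁻⁵ × 4.5 × 354,192,400 ≈ 17,819.4 × g
RCF₂ = 1.118 × 10⁻⁵ × 4.5 × (27079)² = 1.118 × 10⁻⁵ × 4.5 × 733,272,241 ≈ 36,890.9 × g
Increase = 36,890.9 − 17,819.4 = 19,071.5

≈ 19100 x g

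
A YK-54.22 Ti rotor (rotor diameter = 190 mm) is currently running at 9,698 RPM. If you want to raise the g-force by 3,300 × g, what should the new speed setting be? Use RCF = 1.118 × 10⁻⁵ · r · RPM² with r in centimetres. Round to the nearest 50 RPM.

r = 190 mm / 2 = 95 mm = 9.5 cm
Current RCF = 1.118 × 10⁻⁵ × 9.5 × (9698)² = 1.118 × 10⁻⁵ × 9.5 × 94,051,204 ≈ 9,989.2 × g
Target RCF = 9,989.2 + 3,300 = 13,289.2 × g
N² = 13,289.2 / (10.621 × 10⁻⁵) = 125,121,928
N ≈ √125,121,928 ≈ 11,185.8

N₂ ≈ 11200 RPM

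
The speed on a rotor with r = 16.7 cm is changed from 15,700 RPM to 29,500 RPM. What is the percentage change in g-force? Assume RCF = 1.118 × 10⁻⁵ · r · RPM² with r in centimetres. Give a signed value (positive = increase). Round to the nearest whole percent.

+253%

RCF ∝ N², so the ratio is (29500/15700)² = (1.878981)² = 3.5306.
Change = 3.5306 − 1 = +2.5306 → +253.1%.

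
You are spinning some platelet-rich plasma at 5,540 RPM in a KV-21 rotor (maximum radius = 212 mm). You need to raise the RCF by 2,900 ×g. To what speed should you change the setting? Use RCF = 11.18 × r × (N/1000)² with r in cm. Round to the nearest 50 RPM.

N₂ ≈ 6550 RPM

r = 212 mm = 21.2 cm
Current RCF = 11.18 × 21.2 × (5.54)² = 11.18 × 21.2 × 30.6916 ≈ 7,274.4 × g
Target RCF = 7,274.4 + 2,900 = 10,174.4 × g
(N/1000)² = 10,174.4 / 237.016 = 42.92706
N = 1000 × √42.92706 ≈ 6,551.9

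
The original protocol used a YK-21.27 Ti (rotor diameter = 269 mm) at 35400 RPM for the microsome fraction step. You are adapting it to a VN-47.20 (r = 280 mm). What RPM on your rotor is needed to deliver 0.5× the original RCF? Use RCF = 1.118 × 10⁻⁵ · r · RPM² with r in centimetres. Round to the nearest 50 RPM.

17350 RPM

Original rotor: r = 269 mm / 2 = 134.5 mm = 13.45 cm
RCF = 1.118 × 10⁻⁵ × r × N²
RCF_original = 1.118 × 10⁻⁵ × 13.45 × (35400)² = 1.118 × 10⁻⁵ × 13.45 × 1,253,160,000 ≈ 188,438.9 × g
Target RCF = 0.5 × 188,438.9 ≈ 94,219.4 × g
Your rotor: r = 280 mm = 28.0 cm
94,219.4 = 1.118 × 10⁻⁵ × 28 × N²
N² = 94,219.4 / (31.304 × 10⁻⁵) = 300,981,983
N ≈ √300,981,983 ≈ 17,348.8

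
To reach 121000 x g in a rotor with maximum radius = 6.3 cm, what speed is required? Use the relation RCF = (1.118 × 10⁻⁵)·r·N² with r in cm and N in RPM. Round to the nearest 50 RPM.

121,000 = 1.118 × 10⁻⁵ × 6.3 × N²
N² = 121,000 / (7.0434 × 10⁻⁵) = 1,717,920,323
N ≈ √1,717,920,323 ≈ 41,447.8

41450 RPM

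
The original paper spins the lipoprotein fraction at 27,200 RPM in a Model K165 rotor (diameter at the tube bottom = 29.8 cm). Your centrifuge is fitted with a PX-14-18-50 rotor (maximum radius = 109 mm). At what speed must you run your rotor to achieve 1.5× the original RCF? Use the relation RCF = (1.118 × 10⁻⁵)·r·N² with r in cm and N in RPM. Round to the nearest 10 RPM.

38950 RPM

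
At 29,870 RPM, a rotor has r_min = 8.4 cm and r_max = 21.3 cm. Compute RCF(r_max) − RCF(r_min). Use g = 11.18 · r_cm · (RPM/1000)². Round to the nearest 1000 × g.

ΔRCF ≈ 129000 × g

RCF_max = 11.18 × 21.3 × (29.87)² = 11.18 × 21.3 × 892.2169 ≈ 212,467.2 × g
RCF_min = 11.18 × 8.4 × (29.87)² = 11.18 × 8.4 × 892.2169 ≈ 83,789.9 × g
ΔRCF = 212,467.2 − 83,789.9 = 128,677.3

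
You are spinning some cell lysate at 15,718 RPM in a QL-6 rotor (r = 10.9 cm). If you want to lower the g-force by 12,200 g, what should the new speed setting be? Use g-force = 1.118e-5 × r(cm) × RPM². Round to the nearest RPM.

Current RCF = 1.118 × 10⁻⁵ × 10.9 × (15718)² = 1.118 × 10⁻⁵ × 10.9 × 247,055,524 ≈ 30,106.7 × g
Target RCF = 30,106.7 − 12,200 = 17,906.7 × g
N² = 17,906.7 / (12.1862 × 10⁻⁵) = 146,942,443
N ≈ √146,942,443 ≈ 12,122.0

≈ 12122 RPM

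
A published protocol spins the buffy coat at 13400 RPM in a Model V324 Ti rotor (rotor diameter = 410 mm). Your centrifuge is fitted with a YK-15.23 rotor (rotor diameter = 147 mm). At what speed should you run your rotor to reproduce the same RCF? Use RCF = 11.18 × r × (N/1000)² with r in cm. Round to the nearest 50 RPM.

Original rotor: r = 410 mm / 2 = 205 mm = 20.5 cm
RCF = 11.18 × r × (N/1000)²
RCF_original = 11.18 × 20.5 × (13.4)² = 11.18 × 20.5 × 179.56 ≈ 41,153.4 × g
Your rotor: r = 147 mm / 2 = 73.5 mm = 7.35 cm
41,153.4 = 11.18 × 7.35 × (N/1000)²
(N/1000)² = 41,153.4 / 82.173 = 500.8141
N = 1000 × √500.8141 ≈ 22,378.9

22400 RPM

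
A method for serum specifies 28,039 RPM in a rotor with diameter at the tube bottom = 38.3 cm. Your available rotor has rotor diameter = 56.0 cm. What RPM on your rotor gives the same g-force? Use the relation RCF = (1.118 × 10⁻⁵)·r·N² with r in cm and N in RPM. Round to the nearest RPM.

≈ 23188 RPM

Original rotor: r = 38.3 / 2 = 19.15 cm
RCF = 1.118 × 10⁻⁵ × r × N²
RCF_original = 1.118 × 10⁻⁵ × 19.15 × (28039)² = 1.118 × 10⁻⁵ × 19.15 × 786,185,521 ≈ 168,320 × g
Your rotor: r = 56.0 / 2 = 28 cm
168,320 = 1.118 × 10⁻⁵ × 28 × N²
N² = 168,320 / (31.304 × 10⁻⁵) = 537,694,863
N ≈ √537,694,863 ≈ 23,188.2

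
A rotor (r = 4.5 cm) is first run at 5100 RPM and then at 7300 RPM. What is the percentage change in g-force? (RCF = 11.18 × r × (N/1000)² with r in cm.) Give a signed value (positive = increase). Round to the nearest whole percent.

+105%

RCF ∝ N², so the ratio is (7300/5100)² = (1.431373)² = 2.0488.
Change = 2.0488 − 1 = +1.0488 → +104.9%.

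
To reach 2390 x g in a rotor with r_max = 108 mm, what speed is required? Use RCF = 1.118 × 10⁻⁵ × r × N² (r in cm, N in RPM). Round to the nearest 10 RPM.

r = 108 mm = 10.8 cm
2,390 = 1.118 × 10⁻⁵ × 10.8 × N²
N² = 2,390 / (12.0744 × 10⁻⁵) = 19,793,944
N ≈ √19,793,944 ≈ 4,449.0

4450 RPM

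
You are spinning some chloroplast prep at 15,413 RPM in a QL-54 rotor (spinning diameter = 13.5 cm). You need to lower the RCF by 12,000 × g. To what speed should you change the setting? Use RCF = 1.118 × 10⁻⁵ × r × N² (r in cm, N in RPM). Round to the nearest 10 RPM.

≈ 8860 RPM

r = 13.5 / 2 = 6.75 cm
Current RCF = 1.118 × 10⁻⁵ × 6.75 × (15413)² = 1.118 × 10⁻⁵ × 6.75 × 237,560,569 ≈ 17,927.5 × g
Target RCF = 17,927.5 − 12,000 = 5,927.5 × g
N² = 5,927.5 / (7.5465 × 10⁻⁵) = 78,546,346
N ≈ √78,546,346 ≈ 8,862.6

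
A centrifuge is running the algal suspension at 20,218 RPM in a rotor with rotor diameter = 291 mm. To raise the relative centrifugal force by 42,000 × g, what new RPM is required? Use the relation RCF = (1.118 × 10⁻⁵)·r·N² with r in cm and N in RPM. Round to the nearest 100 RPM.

r = 291 mm / 2 = 145.5 mm = 14.55 cm
Current RCF = 1.118 × 10⁻⁵ × 14.55 × (20218)² = 1.118 × 10⁻⁵ × 14.55 × 408,767,524 ≈ 66,493.8 × g
Target RCF = 66,493.8 + 42,000 = 108,493.8 × g
N² = 108,493.8 / (16.2669 × 10⁻⁵) = 666,960,515
N ≈ √666,960,515 ≈ 25,825.6

N₂ ≈ 25800 RPM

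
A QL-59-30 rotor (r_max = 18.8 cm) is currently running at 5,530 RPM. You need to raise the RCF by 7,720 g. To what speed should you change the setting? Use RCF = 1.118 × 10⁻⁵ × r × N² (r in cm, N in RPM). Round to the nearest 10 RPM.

≈ 8200 RPM

Current RCF = 1.118 × 10⁻⁵ × 18.8 × (5530)² = 1.118 × 10⁻⁵ × 18.8 × 30,580,900 ≈ 6,427.6 × g
Target RCF = 6,427.6 + 7,720 = 14,147.6 × g
N² = 14,147.6 / (21.0184 × 10⁻⁵) = 67,310,547
N ≈ √67,310,547 ≈ 8,204.3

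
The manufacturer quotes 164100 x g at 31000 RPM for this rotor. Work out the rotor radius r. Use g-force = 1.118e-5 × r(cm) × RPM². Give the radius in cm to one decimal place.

RCF = 1.118 × 10⁻⁵ × r × N²
164100 = 1.118 × 10⁻⁵ × r × (31000)²
r = 164100 / (1.118 × 10⁻⁵ × 961,000,000) = 164100 / 10743.98 ≈ 15.274 cm

≈ 15.3 cm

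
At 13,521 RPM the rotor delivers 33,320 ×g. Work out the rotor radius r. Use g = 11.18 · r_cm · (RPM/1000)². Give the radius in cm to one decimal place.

16.3 cm

RCF = 11.18 × r × (N/1000)²
33320 = 11.18 × r × (13.521)²
r = 33320 / (11.18 × 182.817441) = 33320 / 2043.899 ≈ 16.302 cm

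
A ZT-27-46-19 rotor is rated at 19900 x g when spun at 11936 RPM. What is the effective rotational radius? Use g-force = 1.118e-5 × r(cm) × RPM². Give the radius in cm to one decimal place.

r ≈ 12.5 cm

RCF = 1.118 × 10⁻⁵ × r × N²
19900 = 1.118 × 10⁻⁵ × r × (11936)²
r = 19900 / (1.118 × 10⁻⁵ × 142,468,096) = 19900 / 1592.793 ≈ 12.494 cm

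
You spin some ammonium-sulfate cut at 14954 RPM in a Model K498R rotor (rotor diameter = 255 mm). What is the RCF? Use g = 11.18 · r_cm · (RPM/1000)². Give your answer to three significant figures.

31900 × g

r = 255 mm / 2 = 127.5 mm = 12.75 cm
RCF = 11.18 × 12.75 × (14.954)² = 11.18 × 12.75 × 223.622116 ≈ 31,876.2 × g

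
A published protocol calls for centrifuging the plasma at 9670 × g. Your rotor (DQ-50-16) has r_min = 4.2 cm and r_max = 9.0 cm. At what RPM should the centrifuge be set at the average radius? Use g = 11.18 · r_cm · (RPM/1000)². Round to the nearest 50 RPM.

r_avg = (4.2 + 9.0) / 2 = 6.6 cm
9,670 = 11.18 × 6.6 × (N/1000)²
(N/1000)² = 9,670 / 73.788 = 131.0511
N = 1000 × √131.0511 ≈ 11,447.8

≈ 11450 RPM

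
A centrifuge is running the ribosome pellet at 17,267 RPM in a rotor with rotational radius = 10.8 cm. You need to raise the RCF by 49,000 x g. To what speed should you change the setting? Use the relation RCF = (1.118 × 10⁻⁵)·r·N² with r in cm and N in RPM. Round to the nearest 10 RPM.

N₂ ≈ 26530 RPM

Current RCF = 1.118 × 10⁻⁵ × 10.8 × (17267)² = 1.118 × 10⁻⁵ × 10.8 × 298,149,289 ≈ 35,999.7 × g
Target RCF = 35,999.7 + 49,000 = 84,999.7 × g
N² = 84,999.7 / (12.0744 × 10⁻⁵) = 703,966,243
N ≈ √703,966,243 ≈ 26,532.4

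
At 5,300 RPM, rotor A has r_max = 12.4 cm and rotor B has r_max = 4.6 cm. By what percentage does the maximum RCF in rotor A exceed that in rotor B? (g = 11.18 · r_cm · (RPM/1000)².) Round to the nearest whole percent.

At equal RPM, RCF scales linearly with r: ratio = 12.4 / 4.6 = 2.6957.
So rotor A delivers 169.6% more g-force.

170%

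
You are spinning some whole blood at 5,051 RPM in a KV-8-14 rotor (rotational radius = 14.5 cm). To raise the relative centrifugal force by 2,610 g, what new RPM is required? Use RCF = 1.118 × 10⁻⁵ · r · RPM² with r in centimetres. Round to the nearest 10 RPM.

Current RCF = 1.118 × 10⁻⁵ × 14.5 × (5051)² = 1.118 × 10⁻⁵ × 14.5 × 25,512,601 ≈ 4,135.8 × g
Target RCF = 4,135.8 + 2,610 = 6,745.8 × g
N² = 6,745.8 / (16.211 × 10⁻⁵) = 41,612,485
N ≈ √41,612,485 ≈ 6,450.8

N₂ ≈ 6450 RPM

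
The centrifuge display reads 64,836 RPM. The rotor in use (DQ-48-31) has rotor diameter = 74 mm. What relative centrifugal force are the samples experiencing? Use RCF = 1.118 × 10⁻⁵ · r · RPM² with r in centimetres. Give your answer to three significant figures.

RCF ≈ 174000 x g

r = 74 mm / 2 = 37 mm = 3.7 cm
RCF = 1.118 × 10⁻⁵ × 3.7 × (64836)² = 1.118 × 10⁻⁵ × 3.7 × 4,203,706,896 ≈ 173,890.5 × g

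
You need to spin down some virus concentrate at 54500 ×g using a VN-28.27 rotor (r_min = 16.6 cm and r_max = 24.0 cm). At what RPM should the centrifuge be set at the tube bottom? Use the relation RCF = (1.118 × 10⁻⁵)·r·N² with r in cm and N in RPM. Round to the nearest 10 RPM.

N ≈ 14250 RPM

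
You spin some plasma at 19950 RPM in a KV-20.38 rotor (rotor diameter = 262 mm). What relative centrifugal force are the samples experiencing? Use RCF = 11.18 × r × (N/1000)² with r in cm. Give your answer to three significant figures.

r = 262 mm / 2 = 131 mm = 13.1 cm
RCF = 11.18 × 13.1 × (19.95)² = 11.18 × 13.1 × 398.0025 ≈ 58,290.7 × g

RCF ≈ 58300 ×g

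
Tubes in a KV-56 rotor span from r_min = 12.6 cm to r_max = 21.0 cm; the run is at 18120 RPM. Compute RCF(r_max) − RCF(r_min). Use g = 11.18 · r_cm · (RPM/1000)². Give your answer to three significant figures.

RCF_max = 11.18 × 21 × (18.12)² = 11.18 × 21 × 328.3344 ≈ 77,086.4 × g
RCF_min = 11.18 × 12.6 × (18.12)² = 11.18 × 12.6 × 328.3344 ≈ 46,251.8 × g
ΔRCF = 77,086.4 − 46,251.8 = 30,834.6

ΔRCF ≈ 30800 × g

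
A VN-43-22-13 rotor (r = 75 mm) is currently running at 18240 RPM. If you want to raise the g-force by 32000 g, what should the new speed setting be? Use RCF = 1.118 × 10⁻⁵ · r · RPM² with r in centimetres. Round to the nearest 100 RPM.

≈ 26700 RPM

r = 75 mm = 7.5 cm
Current RCF = 1.118 × 10⁻⁵ × 7.5 × (18240)² = 1.118 × 10⁻⁵ × 7.5 × 332,697,600 ≈ 27,896.7 × g
Target RCF = 27,896.7 + 32,000 = 59,896.7 × g
N² = 59,896.7 / (8.385 × 10⁻⁵) = 714,331,544
N ≈ √714,331,544 ≈ 26,727.0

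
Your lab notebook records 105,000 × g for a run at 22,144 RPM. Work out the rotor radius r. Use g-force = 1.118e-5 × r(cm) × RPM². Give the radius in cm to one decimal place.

19.2 cm

105000 = 1.118 × 10⁻⁵ × r × (22144)²
r = 105000 / (1.118 × 10⁻⁵ × 490,356,736) = 105000 / 5482.188 ≈ 19.153 cm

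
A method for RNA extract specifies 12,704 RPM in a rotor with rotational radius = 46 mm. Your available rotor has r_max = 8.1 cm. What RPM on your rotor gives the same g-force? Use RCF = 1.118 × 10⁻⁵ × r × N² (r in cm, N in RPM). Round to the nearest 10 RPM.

Original rotor: r = 46 mm = 4.6 cm
RCF_original = 1.118 × 10⁻⁵ × 4.6 × (12704)² = 1.118 × 10⁻⁵ × 4.6 × 161,391,616 ≈ 8,300 × g
8,300 = 1.118 × 10⁻⁵ × 8.1 × N²
N² = 8,300 / (9.0558 × 10⁻⁵) = 91,653,968
N ≈ √91,653,968 ≈ 9,573.6

9570 RPM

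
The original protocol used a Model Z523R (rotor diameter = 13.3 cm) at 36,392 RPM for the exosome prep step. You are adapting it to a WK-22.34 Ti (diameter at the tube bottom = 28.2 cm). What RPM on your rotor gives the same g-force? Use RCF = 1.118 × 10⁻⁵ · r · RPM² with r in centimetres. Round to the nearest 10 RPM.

≈ 24990 RPM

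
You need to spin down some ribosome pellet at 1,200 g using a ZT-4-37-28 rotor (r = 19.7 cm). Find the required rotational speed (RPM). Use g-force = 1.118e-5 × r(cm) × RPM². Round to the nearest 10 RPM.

RCF = 1.118 × 10⁻⁵ × r × N²
1,200 = 1.118 × 10⁻⁵ × 19.7 × N²
N² = 1,200 / (22.0246 × 10⁻⁵) = 5,448,453
N ≈ √5,448,453 ≈ 2,334.2

N ≈ 2330 RPM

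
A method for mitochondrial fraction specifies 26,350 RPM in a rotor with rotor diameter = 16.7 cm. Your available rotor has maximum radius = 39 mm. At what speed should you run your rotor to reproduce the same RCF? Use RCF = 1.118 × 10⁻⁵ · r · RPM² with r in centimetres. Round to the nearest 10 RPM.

≈ 38560 RPM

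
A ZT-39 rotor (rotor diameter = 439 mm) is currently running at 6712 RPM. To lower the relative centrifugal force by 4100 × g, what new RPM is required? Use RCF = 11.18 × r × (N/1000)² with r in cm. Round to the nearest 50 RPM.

N₂ ≈ 5300 RPM

r = 439 mm / 2 = 219.5 mm = 21.95 cm
Current RCF = 11.18 × 21.95 × (6.712)² = 11.18 × 21.95 × 45.050944 ≈ 11,055.5 × g
Target RCF = 11,055.5 − 4,100 = 6,955.5 × g
(N/1000)² = 6,955.5 / 245.401 = 28.34341
N = 1000 × √28.34341 ≈ 5,323.9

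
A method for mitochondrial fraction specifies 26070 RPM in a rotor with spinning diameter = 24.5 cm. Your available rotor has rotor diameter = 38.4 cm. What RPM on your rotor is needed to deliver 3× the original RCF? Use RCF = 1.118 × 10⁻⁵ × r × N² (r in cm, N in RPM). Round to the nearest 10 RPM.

Original rotor: r = 24.5 / 2 = 12.25 cm
RCF_original = 1.118 × 10⁻⁵ × 12.25 × (26070)² = 1.118 × 10⁻⁵ × 12.25 × 679,644,900 ≈ 93,080.8 × g
Target RCF = 3 × 93,080.8 ≈ 279,242.4 × g
Your rotor: r = 38.4 / 2 = 19.2 cm
279,242.4 = 1.118 × 10⁻⁵ × 19.2 × N²
N² = 279,242.4 / (21.4656 × 10⁻⁵) = 1,300,883,274
N ≈ √1,300,883,274 ≈ 36,067.8

36070 RPM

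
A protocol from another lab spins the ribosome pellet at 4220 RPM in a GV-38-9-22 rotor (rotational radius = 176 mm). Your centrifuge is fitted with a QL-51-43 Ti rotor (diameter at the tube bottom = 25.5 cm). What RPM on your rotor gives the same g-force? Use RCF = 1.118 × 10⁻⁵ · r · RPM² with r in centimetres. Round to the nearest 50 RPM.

≈ 4950 RPM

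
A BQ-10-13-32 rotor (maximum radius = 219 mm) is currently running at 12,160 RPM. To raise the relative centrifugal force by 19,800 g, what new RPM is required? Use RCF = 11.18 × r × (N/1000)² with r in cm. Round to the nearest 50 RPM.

15100 RPM

r = 219 mm = 21.9 cm
Current RCF = 11.18 × 21.9 × (12.16)² = 11.18 × 21.9 × 147.8656 ≈ 36,203.7 × g
Target RCF = 36,203.7 + 19,800 = 56,003.7 × g
(N/1000)² = 56,003.7 / 244.842 = 228.734
N = 1000 × √228.734 ≈ 15,124.0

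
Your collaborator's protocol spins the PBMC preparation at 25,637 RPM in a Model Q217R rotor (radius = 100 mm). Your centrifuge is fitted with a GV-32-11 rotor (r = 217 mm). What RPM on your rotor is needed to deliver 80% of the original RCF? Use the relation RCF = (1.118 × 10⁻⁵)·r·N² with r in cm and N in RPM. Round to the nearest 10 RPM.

Original rotor: r = 100 mm = 10.0 cm
RCF_original = 1.118 × 10⁻⁵ × 10 × (25637)² = 1.118 × 10⁻⁵ × 10 × 657,255,769 ≈ 73,481.2 × g
Target RCF = 0.8 × 73,481.2 ≈ 58,785 × g
Your rotor: r = 217 mm = 21.7 cm
58,785 = 1.118 × 10⁻⁵ × 21.7 × N²
N² = 58,785 / (24.2606 × 10⁻⁵) = 242,306,456
N ≈ √242,306,456 ≈ 15,566.2

≈ 15570 RPM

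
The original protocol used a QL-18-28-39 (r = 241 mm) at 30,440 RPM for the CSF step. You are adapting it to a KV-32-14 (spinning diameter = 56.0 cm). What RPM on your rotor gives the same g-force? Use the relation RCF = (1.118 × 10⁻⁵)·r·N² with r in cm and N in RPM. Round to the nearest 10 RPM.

28240 RPM

Original rotor: r = 241 mm = 24.1 cm
RCF_original = 1.118 × 10⁻⁵ × 24.1 × (30440)² = 1.118 × 10⁻⁵ × 24.1 × 926,593,600 ≈ 249,659.5 × g
Your rotor: r = 56.0 / 2 = 28 cm
249,659.5 = 1.118 × 10⁻⁵ × 28 × N²
N² = 249,659.5 / (31.304 × 10⁻⁵) = 797,532,264
N ≈ √797,532,264 ≈ 28,240.6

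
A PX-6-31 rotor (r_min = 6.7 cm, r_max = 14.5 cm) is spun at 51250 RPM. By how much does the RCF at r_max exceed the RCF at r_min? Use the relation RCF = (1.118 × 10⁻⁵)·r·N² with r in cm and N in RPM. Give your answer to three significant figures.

229000 × g

RCF_max = 1.118 × 10⁻⁵ × 14.5 × (51250)² = 1.118 × 10⁻⁵ × 14.5 × 2,626,562,500 ≈ 425,792 × g
RCF_min = 1.118 × 10⁻⁵ × 6.7 × (51250)² = 1.118 × 10⁻⁵ × 6.7 × 2,626,562,500 ≈ 196,745.3 × g
ΔRCF = 425,792 − 196,745.3 = 229,046.7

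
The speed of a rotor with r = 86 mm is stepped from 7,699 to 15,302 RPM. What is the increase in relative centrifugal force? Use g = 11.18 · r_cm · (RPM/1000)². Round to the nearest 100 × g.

≈ 16800 x g

r = 86 mm = 8.6 cm
RCF₁ = 11.18 × 8.6 × (7.699)² = 11.18 × 8.6 × 59.274601 ≈ 5,699.1 × g
RCF₂ = 11.18 × 8.6 × (15.302)² = 11.18 × 8.6 × 234.151204 ≈ 22,513.2 × g
Increase = 22,513.2 − 5,699.1 = 16,814.1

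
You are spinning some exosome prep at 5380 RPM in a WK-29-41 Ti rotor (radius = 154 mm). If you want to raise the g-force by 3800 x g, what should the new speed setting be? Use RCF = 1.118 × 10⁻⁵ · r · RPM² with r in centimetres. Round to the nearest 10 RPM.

r = 154 mm = 15.4 cm
Current RCF = 1.118 × 10⁻⁵ × 15.4 × (5380)² = 1.118 × 10⁻⁵ × 15.4 × 28,944,400 ≈ 4,983.4 × g
Target RCF = 4,983.4 + 3,800 = 8,783.4 × g
N² = 8,783.4 / (17.2172 × 10⁻⁵) = 51,015,264
N ≈ √51,015,264 ≈ 7,142.5

7140 RPM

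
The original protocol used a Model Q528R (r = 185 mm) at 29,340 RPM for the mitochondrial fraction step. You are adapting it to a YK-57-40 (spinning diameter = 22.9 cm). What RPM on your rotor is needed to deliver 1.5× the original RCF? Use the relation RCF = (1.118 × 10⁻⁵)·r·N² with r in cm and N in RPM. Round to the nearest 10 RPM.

45680 RPM

Original rotor: r = 185 mm = 18.5 cm
RCF_original = 1.118 × 10⁻⁵ × 18.5 × (29340)² = 1.118 × 10⁻⁵ × 18.5 × 860,835,600 ≈ 178,046.6 × g
Target RCF = 1.5 × 178,046.6 ≈ 267,069.9 × g
Your rotor: r = 22.9 / 2 = 11.45 cm
267,069.9 = 1.118 × 10⁻⁵ × 11.45 × N²
N² = 267,069.9 / (12.8011 × 10⁻⁵) = 2,086,304,302
N ≈ √2,086,304,302 ≈ 45,676.1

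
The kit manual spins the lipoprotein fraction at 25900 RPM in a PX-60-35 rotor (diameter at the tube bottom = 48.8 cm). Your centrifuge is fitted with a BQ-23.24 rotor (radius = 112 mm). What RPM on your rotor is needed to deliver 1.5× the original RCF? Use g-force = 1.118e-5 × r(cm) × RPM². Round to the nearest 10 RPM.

Original rotor: r = 48.8 / 2 = 24.4 cm
RCF_original = 1.118 × 10⁻⁵ × 24.4 × (25900)² = 1.118 × 10⁻⁵ × 24.4 × 670,810,000 ≈ 182,991.6 × g
Target RCF = 1.5 × 182,991.6 ≈ 274,487.4 × g
Your rotor: r = 112 mm = 11.2 cm
274,487.4 = 1.118 × 10⁻⁵ × 11.2 × N²
N² = 274,487.4 / (12.5216 × 10⁻⁵) = 2,192,111,232
N ≈ √2,192,111,232 ≈ 46,820.0

≈ 46820 RPM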